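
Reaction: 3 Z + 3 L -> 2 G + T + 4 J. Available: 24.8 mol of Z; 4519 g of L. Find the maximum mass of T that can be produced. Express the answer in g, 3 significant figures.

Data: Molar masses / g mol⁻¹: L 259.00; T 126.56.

n(Z) = 24.80 mol
n(L) = 4519 / 259.00 = 17.45 mol
n/ν for Z = 24.80/3 = 8.267
n/ν for L = 17.45/3 = 5.817
Smallest n/ν is L → limiting reagent.
n(T) = (1/3) × 17.45 = 5.817 mol
mass = 5.817 × 126.56 = 736.2 g

736 g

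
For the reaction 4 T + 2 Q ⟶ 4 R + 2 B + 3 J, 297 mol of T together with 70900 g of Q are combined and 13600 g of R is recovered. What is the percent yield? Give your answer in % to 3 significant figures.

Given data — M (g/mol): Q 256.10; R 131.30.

34.9 %

n(T) = 297.0 mol
n(Q) = 70900 / 256.10 = 276.8 mol
n/ν for T = 297.0/4 = 74.25
n/ν for Q = 276.8/2 = 138.4
Smallest n/ν is T → limiting reagent.
theoretical n(R) = (4/4) × 297.0 = 297.0 mol → 39000 g
% yield = 13600 / 39000 × 100 = 34.87 %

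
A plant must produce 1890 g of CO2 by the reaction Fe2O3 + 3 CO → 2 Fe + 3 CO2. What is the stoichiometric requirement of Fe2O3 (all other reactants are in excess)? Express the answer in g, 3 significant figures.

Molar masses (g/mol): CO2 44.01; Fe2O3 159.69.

n(CO2) = 1890 / 44.01 = 42.94 mol
n(Fe2O3) = (1/3) × 42.94 = 14.31 mol
mass = 14.31 × 159.69 = 2285 g

2290 g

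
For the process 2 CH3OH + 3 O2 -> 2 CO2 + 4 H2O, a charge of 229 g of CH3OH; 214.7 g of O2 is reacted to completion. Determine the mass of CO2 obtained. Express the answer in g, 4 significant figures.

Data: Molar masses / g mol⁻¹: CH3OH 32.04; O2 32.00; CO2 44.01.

196.9 g

n(CH3OH) = 229.0 / 32.04 = 7.147 mol
n(O2) = 214.7 / 32.00 = 6.709 mol
n/ν → CH3OH: 3.574, O2: 2.236; O2 is limiting.
n(CO2) = (2/3) × 6.709 = 4.473 mol
mass = 4.473 × 44.01 = 196.9 g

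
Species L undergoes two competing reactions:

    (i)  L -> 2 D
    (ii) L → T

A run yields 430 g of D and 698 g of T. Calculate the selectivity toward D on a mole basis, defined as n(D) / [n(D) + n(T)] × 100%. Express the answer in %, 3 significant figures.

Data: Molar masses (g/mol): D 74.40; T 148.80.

n(D) = 430 / 74.40 = 5.780 mol
n(T) = 698 / 148.80 = 4.691 mol
selectivity = 5.780/(5.780+4.691) × 100 = 55.20 %

55.2 %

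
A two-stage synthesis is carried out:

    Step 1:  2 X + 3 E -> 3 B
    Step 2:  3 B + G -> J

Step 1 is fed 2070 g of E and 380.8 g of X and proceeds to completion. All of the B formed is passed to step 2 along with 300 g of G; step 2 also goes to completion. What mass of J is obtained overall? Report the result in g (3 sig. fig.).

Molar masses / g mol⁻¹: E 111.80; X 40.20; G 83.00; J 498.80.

1800 g

Step 1:
n(E) = 2070 / 111.80 = 18.52 mol
n(X) = 380.8 / 40.20 = 9.473 mol
n/ν for E = 18.52/3 = 6.173
n/ν for X = 9.473/2 = 4.737
Smallest n/ν is X → limiting reagent.
n(B) produced = (3/2) × 9.473 = 14.21 mol
Step 2:
n(B) available = 14.21 mol
n(G) = 300.0 / 83.00 = 3.614 mol
n/ν for B = 14.21/3 = 4.737
n/ν for G = 3.614/1 = 3.614
Smallest n/ν is G → limiting reagent.
n(J) = (1/1) × 3.614 = 3.614 mol
mass = 3.614 × 498.80 = 1803 g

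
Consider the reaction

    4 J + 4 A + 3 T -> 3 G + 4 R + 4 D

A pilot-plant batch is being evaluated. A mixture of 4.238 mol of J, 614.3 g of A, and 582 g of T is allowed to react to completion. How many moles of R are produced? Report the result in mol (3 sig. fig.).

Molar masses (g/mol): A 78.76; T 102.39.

n(J) = 4.238 mol
n(A) = 614.3 / 78.76 = 7.800 mol
n(T) = 582.0 / 102.39 = 5.684 mol
n/ν → J: 1.060, A: 1.950, T: 1.895; J is limiting.
n(R) = (4/4) × 4.238 = 4.238 mol

4.24 mol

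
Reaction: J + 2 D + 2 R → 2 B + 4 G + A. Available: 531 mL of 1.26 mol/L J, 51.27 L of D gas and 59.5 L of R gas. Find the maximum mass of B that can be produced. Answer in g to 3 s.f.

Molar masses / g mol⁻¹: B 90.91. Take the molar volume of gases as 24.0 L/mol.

122 g

n(J) = 1.26 × 531.0/1000 = 0.6691 mol
n(D) = 51.27 / 24.0 = 2.136 mol
n(R) = 59.50 / 24.0 = 2.479 mol
n/ν → J: 0.6691, D: 1.068, R: 1.240; J is limiting.
n(B) = (2/1) × 0.6691 = 1.338 mol
mass = 1.338 × 90.91 = 121.6 g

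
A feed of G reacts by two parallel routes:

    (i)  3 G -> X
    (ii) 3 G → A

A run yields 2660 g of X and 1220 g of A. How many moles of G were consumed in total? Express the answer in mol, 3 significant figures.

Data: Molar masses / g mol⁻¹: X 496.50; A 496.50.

23.4 mol

n(X) = 2660 / 496.50 = 5.358 mol
n(A) = 1220 / 496.50 = 2.457 mol
n(G) via (i) = (3/1)×5.358 = 16.07 mol
n(G) via (ii) = (3/1)×2.457 = 7.371 mol
total n(G) = 16.07 + 7.371 = 23.44 mol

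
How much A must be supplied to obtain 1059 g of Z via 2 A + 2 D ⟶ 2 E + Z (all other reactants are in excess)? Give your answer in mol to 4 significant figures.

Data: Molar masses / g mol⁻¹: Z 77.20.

27.44 mol

n(Z) = 1059 / 77.20 = 13.72 mol
n(A) = (2/1) × 13.72 = 27.44 mol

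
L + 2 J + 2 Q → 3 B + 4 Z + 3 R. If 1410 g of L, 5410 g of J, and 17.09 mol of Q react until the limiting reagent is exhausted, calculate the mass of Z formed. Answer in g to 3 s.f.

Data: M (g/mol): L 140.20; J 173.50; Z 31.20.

1070 g

n(L) = 1410 / 140.20 = 10.06 mol
n(J) = 5410 / 173.50 = 31.18 mol
n(Q) = 17.09 mol
n/ν for L = 10.06/1 = 10.06
n/ν for J = 31.18/2 = 15.59
n/ν for Q = 17.09/2 = 8.545
Smallest n/ν is Q → limiting reagent.
n(Z) = (4/2) × 17.09 = 34.18 mol
mass = 34.18 × 31.20 = 1066 g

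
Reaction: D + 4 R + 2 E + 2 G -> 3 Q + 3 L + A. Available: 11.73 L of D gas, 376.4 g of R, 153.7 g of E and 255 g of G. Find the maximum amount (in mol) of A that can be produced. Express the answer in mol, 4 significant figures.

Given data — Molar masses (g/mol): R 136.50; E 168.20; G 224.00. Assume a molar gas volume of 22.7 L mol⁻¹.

n(D) = 11.73 / 22.7 = 0.5167 mol
n(R) = 376.4 / 136.50 = 2.758 mol
n(E) = 153.7 / 168.20 = 0.9138 mol
n(G) = 255.0 / 224.00 = 1.138 mol
n/ν → D: 0.5167, R: 0.6895, E: 0.4569, G: 0.5690; E is limiting.
n(A) = (1/2) × 0.9138 = 0.4569 mol

0.4569 mol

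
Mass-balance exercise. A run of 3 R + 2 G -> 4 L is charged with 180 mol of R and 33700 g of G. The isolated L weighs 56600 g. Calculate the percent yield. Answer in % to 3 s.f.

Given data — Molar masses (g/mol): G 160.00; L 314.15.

n(R) = 180.0 mol
n(G) = 33700 / 160.00 = 210.6 mol
n/ν for R = 180.0/3 = 60.00
n/ν for G = 210.6/2 = 105.3
Smallest n/ν is R → limiting reagent.
theoretical n(L) = (4/3) × 180.0 = 240.0 mol → 75400 g
% yield = 56600 / 75400 × 100 = 75.07 %

75.1 %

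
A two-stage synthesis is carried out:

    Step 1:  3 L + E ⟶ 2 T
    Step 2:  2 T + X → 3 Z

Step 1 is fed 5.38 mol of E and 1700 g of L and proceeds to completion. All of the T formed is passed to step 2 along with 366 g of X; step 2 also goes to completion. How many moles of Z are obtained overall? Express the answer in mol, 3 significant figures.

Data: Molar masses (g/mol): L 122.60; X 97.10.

11.3 mol

Step 1:
n(E) = 5.380 mol
n(L) = 1700 / 122.60 = 13.87 mol
n/ν → E: 5.380, L: 4.623; L is limiting.
n(T) produced = (2/3) × 13.87 = 9.247 mol
Step 2:
n(T) available = 9.247 mol
n(X) = 366.0 / 97.10 = 3.769 mol
n/ν → T: 4.624, X: 3.769; X is limiting.
n(Z) = (3/1) × 3.769 = 11.31 mol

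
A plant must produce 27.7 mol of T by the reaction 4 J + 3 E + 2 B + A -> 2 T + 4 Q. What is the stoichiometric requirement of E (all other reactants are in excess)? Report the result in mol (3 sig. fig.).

n(T) = 27.70 mol
n(E) = (3/2) × 27.70 = 41.55 mol

41.6 mol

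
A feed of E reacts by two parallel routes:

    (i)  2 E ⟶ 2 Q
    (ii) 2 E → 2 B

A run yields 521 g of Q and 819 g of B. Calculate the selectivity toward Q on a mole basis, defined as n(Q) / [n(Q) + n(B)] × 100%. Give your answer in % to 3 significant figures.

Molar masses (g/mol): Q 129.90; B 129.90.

n(Q) = 521 / 129.90 = 4.011 mol
n(B) = 819 / 129.90 = 6.305 mol
selectivity = 4.011/(4.011+6.305) × 100 = 38.88 %

38.9 %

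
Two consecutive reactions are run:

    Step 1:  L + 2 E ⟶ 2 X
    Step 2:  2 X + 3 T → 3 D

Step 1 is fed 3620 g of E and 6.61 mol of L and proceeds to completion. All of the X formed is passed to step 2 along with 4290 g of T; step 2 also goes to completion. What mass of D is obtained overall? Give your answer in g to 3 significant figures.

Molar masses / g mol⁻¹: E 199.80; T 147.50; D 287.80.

Step 1:
n(E) = 3620 / 199.80 = 18.12 mol
n(L) = 6.610 mol
n/ν for E = 18.12/2 = 9.060
n/ν for L = 6.610/1 = 6.610
Smallest n/ν is L → limiting reagent.
n(X) produced = (2/1) × 6.610 = 13.22 mol
Step 2:
n(X) available = 13.22 mol
n(T) = 4290 / 147.50 = 29.08 mol
n/ν for X = 13.22/2 = 6.610
n/ν for T = 29.08/3 = 9.693
Smallest n/ν is X → limiting reagent.
n(D) = (3/2) × 13.22 = 19.83 mol
mass = 19.83 × 287.80 = 5707 g

5710 g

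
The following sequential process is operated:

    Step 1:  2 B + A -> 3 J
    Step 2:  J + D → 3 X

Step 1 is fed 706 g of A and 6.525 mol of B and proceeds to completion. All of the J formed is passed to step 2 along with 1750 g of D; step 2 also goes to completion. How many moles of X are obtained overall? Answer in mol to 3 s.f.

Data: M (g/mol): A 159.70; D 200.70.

26.2 mol

Step 1:
n(A) = 706.0 / 159.70 = 4.421 mol
n(B) = 6.525 mol
n/ν for A = 4.421/1 = 4.421
n/ν for B = 6.525/2 = 3.263
Smallest n/ν is B → limiting reagent.
n(J) produced = (3/2) × 6.525 = 9.788 mol
Step 2:
n(J) available = 9.788 mol
n(D) = 1750 / 200.70 = 8.719 mol
n/ν for J = 9.788/1 = 9.788
n/ν for D = 8.719/1 = 8.719
Smallest n/ν is D → limiting reagent.
n(X) = (3/1) × 8.719 = 26.16 mol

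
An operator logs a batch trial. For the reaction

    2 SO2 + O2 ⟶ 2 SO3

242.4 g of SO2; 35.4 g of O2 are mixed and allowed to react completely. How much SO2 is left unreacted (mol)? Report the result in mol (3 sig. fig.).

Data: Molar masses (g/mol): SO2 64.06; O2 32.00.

n(SO2) = 242.4 / 64.06 = 3.784 mol
n(O2) = 35.40 / 32.00 = 1.106 mol
n/ν for SO2 = 3.784/2 = 1.892
n/ν for O2 = 1.106/1 = 1.106
Smallest n/ν is O2 → limiting reagent.
SO2 consumed = (2/1) × 1.106 = 2.212 mol
SO2 remaining = 3.784 − 2.212 = 1.572 mol

1.57 mol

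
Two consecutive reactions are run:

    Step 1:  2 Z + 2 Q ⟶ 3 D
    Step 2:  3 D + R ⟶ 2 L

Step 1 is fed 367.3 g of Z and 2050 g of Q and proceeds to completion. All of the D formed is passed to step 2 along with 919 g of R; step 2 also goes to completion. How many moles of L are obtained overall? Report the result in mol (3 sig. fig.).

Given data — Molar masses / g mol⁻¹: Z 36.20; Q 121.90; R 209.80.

Step 1:
n(Z) = 367.3 / 36.20 = 10.15 mol
n(Q) = 2050 / 121.90 = 16.82 mol
n/ν → Z: 5.075, Q: 8.410; Z is limiting.
n(D) produced = (3/2) × 10.15 = 15.23 mol
Step 2:
n(D) available = 15.23 mol
n(R) = 919.0 / 209.80 = 4.380 mol
n/ν → D: 5.077, R: 4.380; R is limiting.
n(L) = (2/1) × 4.380 = 8.760 mol

8.76 mol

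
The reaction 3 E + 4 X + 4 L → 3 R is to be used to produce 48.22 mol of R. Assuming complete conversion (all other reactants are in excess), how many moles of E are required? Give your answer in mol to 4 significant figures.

n(R) = 48.22 mol
n(E) = (3/3) × 48.22 = 48.22 mol

48.22 mol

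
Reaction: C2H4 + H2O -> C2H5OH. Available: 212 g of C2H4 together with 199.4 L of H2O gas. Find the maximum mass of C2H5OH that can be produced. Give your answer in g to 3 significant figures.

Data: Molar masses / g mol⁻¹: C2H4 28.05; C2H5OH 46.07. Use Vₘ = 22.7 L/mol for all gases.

348 g

n(C2H4) = 212.0 / 28.05 = 7.558 mol
n(H2O) = 199.4 / 22.7 = 8.784 mol
n/ν → C2H4: 7.558, H2O: 8.784; C2H4 is limiting.
n(C2H5OH) = (1/1) × 7.558 = 7.558 mol
mass = 7.558 × 46.07 = 348.2 g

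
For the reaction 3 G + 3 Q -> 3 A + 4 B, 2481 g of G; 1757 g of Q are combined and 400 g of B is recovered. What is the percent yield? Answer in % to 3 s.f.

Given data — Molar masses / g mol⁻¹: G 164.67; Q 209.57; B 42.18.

n(G) = 2481 / 164.67 = 15.07 mol
n(Q) = 1757 / 209.57 = 8.384 mol
n/ν → G: 5.023, Q: 2.795; Q is limiting.
theoretical n(B) = (4/3) × 8.384 = 11.18 mol → 471.6 g
% yield = 400 / 471.6 × 100 = 84.82 %

84.8 %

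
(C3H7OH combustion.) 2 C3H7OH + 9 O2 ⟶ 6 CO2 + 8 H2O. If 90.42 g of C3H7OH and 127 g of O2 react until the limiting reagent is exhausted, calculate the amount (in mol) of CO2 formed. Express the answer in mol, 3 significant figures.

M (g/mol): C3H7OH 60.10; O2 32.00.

2.65 mol

n(C3H7OH) = 90.42 / 60.10 = 1.504 mol
n(O2) = 127.0 / 32.00 = 3.969 mol
n/ν for C3H7OH = 1.504/2 = 0.7520
n/ν for O2 = 3.969/9 = 0.4410
Smallest n/ν is O2 → limiting reagent.
n(CO2) = (6/9) × 3.969 = 2.646 mol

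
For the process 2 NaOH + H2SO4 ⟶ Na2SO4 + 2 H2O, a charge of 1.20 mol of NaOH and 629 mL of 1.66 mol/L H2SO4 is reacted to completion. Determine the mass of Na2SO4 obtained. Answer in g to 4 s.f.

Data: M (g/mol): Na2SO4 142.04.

n(NaOH) = 1.200 mol
n(H2SO4) = 1.66 × 629.0/1000 = 1.044 mol
n/ν for NaOH = 1.200/2 = 0.6000
n/ν for H2SO4 = 1.044/1 = 1.044
Smallest n/ν is NaOH → limiting reagent.
n(Na2SO4) = (1/2) × 1.200 = 0.6000 mol
mass = 0.6000 × 142.04 = 85.22 g

85.22 g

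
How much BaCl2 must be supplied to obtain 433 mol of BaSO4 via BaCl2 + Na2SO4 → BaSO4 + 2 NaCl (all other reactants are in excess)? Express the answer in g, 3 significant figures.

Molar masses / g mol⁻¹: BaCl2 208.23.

90200 g

n(BaSO4) = 433.0 mol
n(BaCl2) = (1/1) × 433.0 = 433.0 mol
mass = 433.0 × 208.23 = 90160 g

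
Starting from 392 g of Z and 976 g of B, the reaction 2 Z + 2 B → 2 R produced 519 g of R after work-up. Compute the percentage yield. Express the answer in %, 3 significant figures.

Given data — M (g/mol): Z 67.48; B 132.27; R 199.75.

n(Z) = 392.0 / 67.48 = 5.809 mol
n(B) = 976.0 / 132.27 = 7.379 mol
n/ν for Z = 5.809/2 = 2.905
n/ν for B = 7.379/2 = 3.690
Smallest n/ν is Z → limiting reagent.
theoretical n(R) = (2/2) × 5.809 = 5.809 mol → 1160 g
% yield = 519 / 1160 × 100 = 44.74 %

44.7 %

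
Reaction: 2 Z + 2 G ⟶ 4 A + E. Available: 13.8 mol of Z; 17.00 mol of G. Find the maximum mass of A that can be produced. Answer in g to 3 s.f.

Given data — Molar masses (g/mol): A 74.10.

n(Z) = 13.80 mol
n(G) = 17.00 mol
n/ν → Z: 6.900, G: 8.500; Z is limiting.
n(A) = (4/2) × 13.80 = 27.60 mol
mass = 27.60 × 74.10 = 2045 g

2050 g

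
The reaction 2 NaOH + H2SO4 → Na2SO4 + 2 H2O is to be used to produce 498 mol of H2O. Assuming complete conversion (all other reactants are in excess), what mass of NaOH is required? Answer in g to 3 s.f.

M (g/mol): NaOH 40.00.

19900 g

n(H2O) = 498.0 mol
n(NaOH) = (2/2) × 498.0 = 498.0 mol
mass = 498.0 × 40.00 = 19920 g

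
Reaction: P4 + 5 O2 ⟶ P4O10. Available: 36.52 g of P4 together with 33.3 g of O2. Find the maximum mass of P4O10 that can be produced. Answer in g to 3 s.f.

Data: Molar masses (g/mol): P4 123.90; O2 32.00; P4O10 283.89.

n(P4) = 36.52 / 123.90 = 0.2948 mol
n(O2) = 33.30 / 32.00 = 1.041 mol
n/ν → P4: 0.2948, O2: 0.2082; O2 is limiting.
n(P4O10) = (1/5) × 1.041 = 0.2082 mol
mass = 0.2082 × 283.89 = 59.11 g

59.1 g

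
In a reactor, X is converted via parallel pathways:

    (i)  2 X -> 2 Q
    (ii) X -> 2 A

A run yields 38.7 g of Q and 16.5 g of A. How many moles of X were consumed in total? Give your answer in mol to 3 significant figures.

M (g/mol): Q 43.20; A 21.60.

n(Q) = 38.7 / 43.20 = 0.8958 mol
n(A) = 16.5 / 21.60 = 0.7639 mol
n(X) via (i) = (2/2)×0.8958 = 0.8958 mol
n(X) via (ii) = (1/2)×0.7639 = 0.3820 mol
total n(X) = 0.8958 + 0.3820 = 1.278 mol

1.28 mol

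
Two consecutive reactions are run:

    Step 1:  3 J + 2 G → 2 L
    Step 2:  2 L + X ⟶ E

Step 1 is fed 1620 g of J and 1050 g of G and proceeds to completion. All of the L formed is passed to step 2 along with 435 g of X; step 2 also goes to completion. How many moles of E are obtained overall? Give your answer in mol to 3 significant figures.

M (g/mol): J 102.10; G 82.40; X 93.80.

Step 1:
n(J) = 1620 / 102.10 = 15.87 mol
n(G) = 1050 / 82.40 = 12.74 mol
n/ν → J: 5.290, G: 6.370; J is limiting.
n(L) produced = (2/3) × 15.87 = 10.58 mol
Step 2:
n(L) available = 10.58 mol
n(X) = 435.0 / 93.80 = 4.638 mol
n/ν → L: 5.290, X: 4.638; X is limiting.
n(E) = (1/1) × 4.638 = 4.638 mol

4.64 mol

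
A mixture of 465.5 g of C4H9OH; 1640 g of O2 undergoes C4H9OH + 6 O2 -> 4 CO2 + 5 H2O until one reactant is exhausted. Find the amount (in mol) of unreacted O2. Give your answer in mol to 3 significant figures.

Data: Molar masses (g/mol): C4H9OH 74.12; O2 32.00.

n(C4H9OH) = 465.5 / 74.12 = 6.280 mol
n(O2) = 1640 / 32.00 = 51.25 mol
n/ν for C4H9OH = 6.280/1 = 6.280
n/ν for O2 = 51.25/6 = 8.542
Smallest n/ν is C4H9OH → limiting reagent.
O2 consumed = (6/1) × 6.280 = 37.68 mol
O2 remaining = 51.25 − 37.68 = 13.57 mol

13.6 mol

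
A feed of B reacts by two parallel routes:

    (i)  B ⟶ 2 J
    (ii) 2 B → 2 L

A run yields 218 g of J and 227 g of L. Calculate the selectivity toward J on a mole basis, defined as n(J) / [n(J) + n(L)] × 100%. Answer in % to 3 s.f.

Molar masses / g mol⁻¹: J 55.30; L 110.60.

n(J) = 218 / 55.30 = 3.942 mol
n(L) = 227 / 110.60 = 2.052 mol
selectivity = 3.942/(3.942+2.052) × 100 = 65.77 %

65.8 %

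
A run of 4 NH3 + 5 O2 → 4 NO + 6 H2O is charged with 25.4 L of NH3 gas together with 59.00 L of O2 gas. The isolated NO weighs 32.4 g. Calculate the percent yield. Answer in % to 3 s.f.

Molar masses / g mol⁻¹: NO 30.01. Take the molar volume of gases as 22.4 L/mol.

n(NH3) = 25.40 / 22.4 = 1.134 mol
n(O2) = 59.00 / 22.4 = 2.634 mol
n/ν for NH3 = 1.134/4 = 0.2835
n/ν for O2 = 2.634/5 = 0.5268
Smallest n/ν is NH3 → limiting reagent.
theoretical n(NO) = (4/4) × 1.134 = 1.134 mol → 34.03 g
% yield = 32.4 / 34.03 × 100 = 95.21 %

95.2 %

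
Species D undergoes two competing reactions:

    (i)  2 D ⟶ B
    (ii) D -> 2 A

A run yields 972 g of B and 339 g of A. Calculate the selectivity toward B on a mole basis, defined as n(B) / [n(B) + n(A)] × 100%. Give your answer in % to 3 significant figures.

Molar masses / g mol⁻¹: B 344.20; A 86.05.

41.8 %

n(B) = 972 / 344.20 = 2.824 mol
n(A) = 339 / 86.05 = 3.940 mol
selectivity = 2.824/(2.824+3.940) × 100 = 41.75 %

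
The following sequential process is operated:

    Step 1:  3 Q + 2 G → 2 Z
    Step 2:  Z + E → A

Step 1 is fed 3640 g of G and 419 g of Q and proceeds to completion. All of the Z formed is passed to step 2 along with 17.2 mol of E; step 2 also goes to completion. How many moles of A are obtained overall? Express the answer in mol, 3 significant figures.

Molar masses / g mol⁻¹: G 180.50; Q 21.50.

13.0 mol

Step 1:
n(G) = 3640 / 180.50 = 20.17 mol
n(Q) = 419.0 / 21.50 = 19.49 mol
n/ν for G = 20.17/2 = 10.09
n/ν for Q = 19.49/3 = 6.497
Smallest n/ν is Q → limiting reagent.
n(Z) produced = (2/3) × 19.49 = 12.99 mol
Step 2:
n(Z) available = 12.99 mol
n(E) = 17.20 mol
n/ν for Z = 12.99/1 = 12.99
n/ν for E = 17.20/1 = 17.20
Smallest n/ν is Z → limiting reagent.
n(A) = (1/1) × 12.99 = 12.99 mol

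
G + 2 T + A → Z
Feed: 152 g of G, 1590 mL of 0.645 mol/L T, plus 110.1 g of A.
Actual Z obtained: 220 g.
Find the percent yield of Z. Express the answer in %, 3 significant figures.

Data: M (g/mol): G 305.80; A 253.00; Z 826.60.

n(G) = 152.0 / 305.80 = 0.4971 mol
n(T) = 0.645 × 1590/1000 = 1.026 mol
n(A) = 110.1 / 253.00 = 0.4352 mol
n/ν for G = 0.4971/1 = 0.4971
n/ν for T = 1.026/2 = 0.5130
n/ν for A = 0.4352/1 = 0.4352
Smallest n/ν is A → limiting reagent.
theoretical n(Z) = (1/1) × 0.4352 = 0.4352 mol → 359.7 g
% yield = 220 / 359.7 × 100 = 61.16 %

61.2 %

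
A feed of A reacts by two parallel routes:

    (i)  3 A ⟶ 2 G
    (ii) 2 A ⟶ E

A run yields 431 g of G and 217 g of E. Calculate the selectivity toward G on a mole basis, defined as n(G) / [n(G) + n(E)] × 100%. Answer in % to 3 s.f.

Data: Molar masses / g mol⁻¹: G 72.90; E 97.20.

72.6 %

n(G) = 431 / 72.90 = 5.912 mol
n(E) = 217 / 97.20 = 2.233 mol
selectivity = 5.912/(5.912+2.233) × 100 = 72.58 %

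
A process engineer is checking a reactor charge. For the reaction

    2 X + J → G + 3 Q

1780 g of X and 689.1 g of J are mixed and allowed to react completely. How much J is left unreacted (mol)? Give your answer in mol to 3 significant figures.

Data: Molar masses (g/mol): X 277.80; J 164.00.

0.998 mol

n(X) = 1780 / 277.80 = 6.407 mol
n(J) = 689.1 / 164.00 = 4.202 mol
n/ν for X = 6.407/2 = 3.204
n/ν for J = 4.202/1 = 4.202
Smallest n/ν is X → limiting reagent.
J consumed = (1/2) × 6.407 = 3.204 mol
J remaining = 4.202 − 3.204 = 0.9980 mol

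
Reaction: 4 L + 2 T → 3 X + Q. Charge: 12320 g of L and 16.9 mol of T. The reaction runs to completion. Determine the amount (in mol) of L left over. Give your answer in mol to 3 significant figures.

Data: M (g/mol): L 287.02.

n(L) = 12320 / 287.02 = 42.92 mol
n(T) = 16.90 mol
n/ν → L: 10.73, T: 8.450; T is limiting.
L consumed = (4/2) × 16.90 = 33.80 mol
L remaining = 42.92 − 33.80 = 9.120 mol

9.12 mol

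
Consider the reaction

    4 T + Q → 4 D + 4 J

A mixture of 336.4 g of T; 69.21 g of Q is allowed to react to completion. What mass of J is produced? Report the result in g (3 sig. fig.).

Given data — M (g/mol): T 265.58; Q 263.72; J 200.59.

211 g

n(T) = 336.4 / 265.58 = 1.267 mol
n(Q) = 69.21 / 263.72 = 0.2624 mol
n/ν for T = 1.267/4 = 0.3168
n/ν for Q = 0.2624/1 = 0.2624
Smallest n/ν is Q → limiting reagent.
n(J) = (4/1) × 0.2624 = 1.050 mol
mass = 1.050 × 200.59 = 210.6 g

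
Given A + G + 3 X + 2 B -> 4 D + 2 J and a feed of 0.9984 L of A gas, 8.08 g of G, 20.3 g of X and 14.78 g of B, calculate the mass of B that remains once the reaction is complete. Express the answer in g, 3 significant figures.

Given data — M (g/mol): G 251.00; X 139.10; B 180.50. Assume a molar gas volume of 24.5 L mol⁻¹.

n(A) = 0.9984 / 24.5 = 0.04075 mol
n(G) = 8.080 / 251.00 = 0.03219 mol
n(X) = 20.30 / 139.10 = 0.1459 mol
n(B) = 14.78 / 180.50 = 0.08188 mol
n/ν for A = 0.04075/1 = 0.04075
n/ν for G = 0.03219/1 = 0.03219
n/ν for X = 0.1459/3 = 0.04863
n/ν for B = 0.08188/2 = 0.04094
Smallest n/ν is G → limiting reagent.
B consumed = (2/1) × 0.03219 = 0.06438 mol
B remaining = 0.08188 − 0.06438 = 0.01750 mol
mass = 0.01750 × 180.50 = 3.159 g

3.16 g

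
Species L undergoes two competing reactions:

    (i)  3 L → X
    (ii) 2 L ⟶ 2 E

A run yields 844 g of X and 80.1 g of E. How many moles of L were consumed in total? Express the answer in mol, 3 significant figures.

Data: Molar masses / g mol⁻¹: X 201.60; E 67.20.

n(X) = 844 / 201.60 = 4.187 mol
n(E) = 80.1 / 67.20 = 1.192 mol
n(L) via (i) = (3/1)×4.187 = 12.56 mol
n(L) via (ii) = (2/2)×1.192 = 1.192 mol
total n(L) = 12.56 + 1.192 = 13.75 mol

13.8 mol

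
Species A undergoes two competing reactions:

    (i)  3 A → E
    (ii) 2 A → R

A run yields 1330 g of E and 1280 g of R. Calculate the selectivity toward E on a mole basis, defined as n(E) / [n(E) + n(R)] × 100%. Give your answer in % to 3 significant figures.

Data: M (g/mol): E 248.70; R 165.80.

40.9 %

n(E) = 1330 / 248.70 = 5.348 mol
n(R) = 1280 / 165.80 = 7.720 mol
selectivity = 5.348/(5.348+7.720) × 100 = 40.92 %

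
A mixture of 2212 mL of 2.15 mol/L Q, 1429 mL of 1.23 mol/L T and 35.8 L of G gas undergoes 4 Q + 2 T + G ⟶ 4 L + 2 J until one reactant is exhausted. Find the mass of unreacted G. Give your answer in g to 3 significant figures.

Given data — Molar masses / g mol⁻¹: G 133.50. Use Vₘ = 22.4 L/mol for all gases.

n(Q) = 2.15 × 2212/1000 = 4.756 mol
n(T) = 1.23 × 1429/1000 = 1.758 mol
n(G) = 35.80 / 22.4 = 1.598 mol
n/ν for Q = 4.756/4 = 1.189
n/ν for T = 1.758/2 = 0.8790
n/ν for G = 1.598/1 = 1.598
Smallest n/ν is T → limiting reagent.
G consumed = (1/2) × 1.758 = 0.8790 mol
G remaining = 1.598 − 0.8790 = 0.7190 mol
mass = 0.7190 × 133.50 = 95.99 g

96.0 g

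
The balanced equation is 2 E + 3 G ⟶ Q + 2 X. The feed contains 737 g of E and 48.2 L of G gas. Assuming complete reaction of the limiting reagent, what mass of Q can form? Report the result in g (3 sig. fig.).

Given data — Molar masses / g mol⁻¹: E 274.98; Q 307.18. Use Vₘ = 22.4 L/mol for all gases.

n(E) = 737.0 / 274.98 = 2.680 mol
n(G) = 48.20 / 22.4 = 2.152 mol
n/ν → E: 1.340, G: 0.7173; G is limiting.
n(Q) = (1/3) × 2.152 = 0.7173 mol
mass = 0.7173 × 307.18 = 220.3 g

220 g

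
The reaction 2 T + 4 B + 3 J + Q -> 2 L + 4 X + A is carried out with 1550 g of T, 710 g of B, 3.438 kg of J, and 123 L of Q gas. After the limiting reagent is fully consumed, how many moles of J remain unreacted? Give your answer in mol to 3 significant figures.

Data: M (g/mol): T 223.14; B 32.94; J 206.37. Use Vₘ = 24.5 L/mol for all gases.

n(T) = 1550 / 223.14 = 6.946 mol
n(B) = 710.0 / 32.94 = 21.55 mol
n(J) = 3.438×1000 / 206.37 = 16.66 mol
n(Q) = 123.0 / 24.5 = 5.020 mol
n/ν for T = 6.946/2 = 3.473
n/ν for B = 21.55/4 = 5.388
n/ν for J = 16.66/3 = 5.553
n/ν for Q = 5.020/1 = 5.020
Smallest n/ν is T → limiting reagent.
J consumed = (3/2) × 6.946 = 10.42 mol
J remaining = 16.66 − 10.42 = 6.240 mol

6.24 mol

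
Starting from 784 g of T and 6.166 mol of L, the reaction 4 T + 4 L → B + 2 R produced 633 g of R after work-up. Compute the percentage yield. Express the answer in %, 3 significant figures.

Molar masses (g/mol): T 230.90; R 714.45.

n(T) = 784.0 / 230.90 = 3.395 mol
n(L) = 6.166 mol
n/ν → T: 0.8488, L: 1.542; T is limiting.
theoretical n(R) = (2/4) × 3.395 = 1.698 mol → 1213 g
% yield = 633 / 1213 × 100 = 52.18 %

52.2 %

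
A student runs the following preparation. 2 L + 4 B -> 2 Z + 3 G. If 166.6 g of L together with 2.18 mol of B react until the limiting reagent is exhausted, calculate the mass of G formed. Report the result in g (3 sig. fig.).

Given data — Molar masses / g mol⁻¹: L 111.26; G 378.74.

619 g

n(L) = 166.6 / 111.26 = 1.497 mol
n(B) = 2.180 mol
n/ν for L = 1.497/2 = 0.7485
n/ν for B = 2.180/4 = 0.5450
Smallest n/ν is B → limiting reagent.
n(G) = (3/4) × 2.180 = 1.635 mol
mass = 1.635 × 378.74 = 619.2 g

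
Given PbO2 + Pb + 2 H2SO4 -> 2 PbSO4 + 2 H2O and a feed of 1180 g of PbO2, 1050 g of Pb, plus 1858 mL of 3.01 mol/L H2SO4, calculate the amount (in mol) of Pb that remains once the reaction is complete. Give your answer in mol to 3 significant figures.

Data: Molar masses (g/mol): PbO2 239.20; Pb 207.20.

2.27 mol

n(PbO2) = 1180 / 239.20 = 4.933 mol
n(Pb) = 1050 / 207.20 = 5.068 mol
n(H2SO4) = 3.01 × 1858/1000 = 5.593 mol
n/ν for PbO2 = 4.933/1 = 4.933
n/ν for Pb = 5.068/1 = 5.068
n/ν for H2SO4 = 5.593/2 = 2.797
Smallest n/ν is H2SO4 → limiting reagent.
Pb consumed = (1/2) × 5.593 = 2.797 mol
Pb remaining = 5.068 − 2.797 = 2.271 mol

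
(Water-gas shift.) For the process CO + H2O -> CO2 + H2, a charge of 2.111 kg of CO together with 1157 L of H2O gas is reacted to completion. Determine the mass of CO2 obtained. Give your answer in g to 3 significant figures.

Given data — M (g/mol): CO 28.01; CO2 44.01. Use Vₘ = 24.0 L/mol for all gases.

2120 g

n(CO) = 2.111×1000 / 28.01 = 75.37 mol
n(H2O) = 1157 / 24.0 = 48.21 mol
n/ν for CO = 75.37/1 = 75.37
n/ν for H2O = 48.21/1 = 48.21
Smallest n/ν is H2O → limiting reagent.
n(CO2) = (1/1) × 48.21 = 48.21 mol
mass = 48.21 × 44.01 = 2122 g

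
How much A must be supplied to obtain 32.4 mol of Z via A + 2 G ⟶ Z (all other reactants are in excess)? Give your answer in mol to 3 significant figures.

32.4 mol

n(Z) = 32.40 mol
n(A) = (1/1) × 32.40 = 32.40 mol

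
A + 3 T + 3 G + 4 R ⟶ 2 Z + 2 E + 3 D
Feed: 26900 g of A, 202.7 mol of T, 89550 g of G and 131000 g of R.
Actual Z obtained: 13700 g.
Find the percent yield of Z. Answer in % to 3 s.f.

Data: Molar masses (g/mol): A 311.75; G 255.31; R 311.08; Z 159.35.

n(A) = 26900 / 311.75 = 86.29 mol
n(T) = 202.7 mol
n(G) = 89550 / 255.31 = 350.8 mol
n(R) = 131000 / 311.08 = 421.1 mol
n/ν → A: 86.29, T: 67.57, G: 116.9, R: 105.3; T is limiting.
theoretical n(Z) = (2/3) × 202.7 = 135.1 mol → 21530 g
% yield = 13700 / 21530 × 100 = 63.63 %

63.6 %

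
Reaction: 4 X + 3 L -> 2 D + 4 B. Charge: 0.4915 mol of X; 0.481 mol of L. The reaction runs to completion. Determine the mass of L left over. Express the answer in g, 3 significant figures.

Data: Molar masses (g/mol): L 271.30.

n(X) = 0.4915 mol
n(L) = 0.4810 mol
n/ν → X: 0.1229, L: 0.1603; X is limiting.
L consumed = (3/4) × 0.4915 = 0.3686 mol
L remaining = 0.4810 − 0.3686 = 0.1124 mol
mass = 0.1124 × 271.30 = 30.49 g

30.5 g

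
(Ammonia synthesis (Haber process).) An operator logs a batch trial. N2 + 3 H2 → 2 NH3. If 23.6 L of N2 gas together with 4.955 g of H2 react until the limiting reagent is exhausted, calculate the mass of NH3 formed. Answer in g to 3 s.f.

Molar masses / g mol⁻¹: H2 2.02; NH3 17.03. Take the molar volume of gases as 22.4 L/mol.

27.8 g

n(N2) = 23.60 / 22.4 = 1.054 mol
n(H2) = 4.955 / 2.02 = 2.453 mol
n/ν for N2 = 1.054/1 = 1.054
n/ν for H2 = 2.453/3 = 0.8177
Smallest n/ν is H2 → limiting reagent.
n(NH3) = (2/3) × 2.453 = 1.635 mol
mass = 1.635 × 17.03 = 27.84 g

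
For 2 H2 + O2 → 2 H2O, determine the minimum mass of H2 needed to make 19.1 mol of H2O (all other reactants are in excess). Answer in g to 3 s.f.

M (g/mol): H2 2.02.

n(H2O) = 19.10 mol
n(H2) = (2/2) × 19.10 = 19.10 mol
mass = 19.10 × 2.02 = 38.58 g

38.6 g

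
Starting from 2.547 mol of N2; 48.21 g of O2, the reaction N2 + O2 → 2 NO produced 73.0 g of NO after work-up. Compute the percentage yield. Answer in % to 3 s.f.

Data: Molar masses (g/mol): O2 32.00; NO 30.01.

n(N2) = 2.547 mol
n(O2) = 48.21 / 32.00 = 1.507 mol
n/ν for N2 = 2.547/1 = 2.547
n/ν for O2 = 1.507/1 = 1.507
Smallest n/ν is O2 → limiting reagent.
theoretical n(NO) = (2/1) × 1.507 = 3.014 mol → 90.45 g
% yield = 73.0 / 90.45 × 100 = 80.71 %

80.7 %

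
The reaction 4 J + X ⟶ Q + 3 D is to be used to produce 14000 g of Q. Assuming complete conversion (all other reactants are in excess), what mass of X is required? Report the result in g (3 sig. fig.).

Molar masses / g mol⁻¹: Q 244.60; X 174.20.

n(Q) = 14000 / 244.60 = 57.24 mol
n(X) = (1/1) × 57.24 = 57.24 mol
mass = 57.24 × 174.20 = 9971 g

9970 g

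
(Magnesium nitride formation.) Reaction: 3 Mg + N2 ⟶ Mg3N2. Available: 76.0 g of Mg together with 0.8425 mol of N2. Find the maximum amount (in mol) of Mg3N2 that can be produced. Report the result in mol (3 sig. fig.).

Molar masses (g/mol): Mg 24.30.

0.843 mol

n(Mg) = 76.00 / 24.30 = 3.128 mol
n(N2) = 0.8425 mol
n/ν → Mg: 1.043, N2: 0.8425; N2 is limiting.
n(Mg3N2) = (1/1) × 0.8425 = 0.8425 mol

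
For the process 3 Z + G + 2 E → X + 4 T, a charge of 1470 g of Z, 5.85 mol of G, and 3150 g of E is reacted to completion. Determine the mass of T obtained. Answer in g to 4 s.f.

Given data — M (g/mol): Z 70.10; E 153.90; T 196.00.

n(Z) = 1470 / 70.10 = 20.97 mol
n(G) = 5.850 mol
n(E) = 3150 / 153.90 = 20.47 mol
n/ν for Z = 20.97/3 = 6.990
n/ν for G = 5.850/1 = 5.850
n/ν for E = 20.47/2 = 10.24
Smallest n/ν is G → limiting reagent.
n(T) = (4/1) × 5.850 = 23.40 mol
mass = 23.40 × 196.00 = 4586 g

4586 g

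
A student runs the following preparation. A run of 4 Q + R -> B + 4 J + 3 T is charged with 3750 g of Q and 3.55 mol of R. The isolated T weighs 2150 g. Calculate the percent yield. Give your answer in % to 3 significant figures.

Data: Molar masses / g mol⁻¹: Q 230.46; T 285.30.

n(Q) = 3750 / 230.46 = 16.27 mol
n(R) = 3.550 mol
n/ν → Q: 4.068, R: 3.550; R is limiting.
theoretical n(T) = (3/1) × 3.550 = 10.65 mol → 3038 g
% yield = 2150 / 3038 × 100 = 70.77 %

70.8 %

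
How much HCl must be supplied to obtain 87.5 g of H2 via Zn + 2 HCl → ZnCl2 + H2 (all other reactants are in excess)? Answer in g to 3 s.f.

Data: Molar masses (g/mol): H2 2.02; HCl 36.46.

3160 g

n(H2) = 87.5 / 2.02 = 43.32 mol
n(HCl) = (2/1) × 43.32 = 86.64 mol
mass = 86.64 × 36.46 = 3159 g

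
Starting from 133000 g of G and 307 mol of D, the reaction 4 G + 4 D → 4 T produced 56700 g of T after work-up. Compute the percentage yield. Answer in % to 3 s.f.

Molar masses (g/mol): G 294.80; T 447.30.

41.3 %

n(G) = 133000 / 294.80 = 451.2 mol
n(D) = 307.0 mol
n/ν → G: 112.8, D: 76.75; D is limiting.
theoretical n(T) = (4/4) × 307.0 = 307.0 mol → 137300 g
% yield = 56700 / 137300 × 100 = 41.30 %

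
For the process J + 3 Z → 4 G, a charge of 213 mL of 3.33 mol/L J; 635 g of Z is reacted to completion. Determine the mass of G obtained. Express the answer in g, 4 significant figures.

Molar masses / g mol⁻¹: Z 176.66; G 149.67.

424.6 g

n(J) = 3.33 × 213.0/1000 = 0.7093 mol
n(Z) = 635.0 / 176.66 = 3.594 mol
n/ν → J: 0.7093, Z: 1.198; J is limiting.
n(G) = (4/1) × 0.7093 = 2.837 mol
mass = 2.837 × 149.67 = 424.6 g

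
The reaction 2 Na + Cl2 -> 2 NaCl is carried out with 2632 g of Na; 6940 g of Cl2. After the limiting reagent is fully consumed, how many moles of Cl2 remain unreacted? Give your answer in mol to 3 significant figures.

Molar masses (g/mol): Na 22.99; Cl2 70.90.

n(Na) = 2632 / 22.99 = 114.5 mol
n(Cl2) = 6940 / 70.90 = 97.88 mol
n/ν → Na: 57.25, Cl2: 97.88; Na is limiting.
Cl2 consumed = (1/2) × 114.5 = 57.25 mol
Cl2 remaining = 97.88 − 57.25 = 40.63 mol

40.6 mol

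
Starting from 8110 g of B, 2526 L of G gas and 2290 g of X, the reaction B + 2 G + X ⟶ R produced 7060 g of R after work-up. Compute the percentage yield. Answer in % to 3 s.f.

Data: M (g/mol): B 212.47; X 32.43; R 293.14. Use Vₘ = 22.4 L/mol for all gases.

n(B) = 8110 / 212.47 = 38.17 mol
n(G) = 2526 / 22.4 = 112.8 mol
n(X) = 2290 / 32.43 = 70.61 mol
n/ν for B = 38.17/1 = 38.17
n/ν for G = 112.8/2 = 56.40
n/ν for X = 70.61/1 = 70.61
Smallest n/ν is B → limiting reagent.
theoretical n(R) = (1/1) × 38.17 = 38.17 mol → 11190 g
% yield = 7060 / 11190 × 100 = 63.09 %

63.1 %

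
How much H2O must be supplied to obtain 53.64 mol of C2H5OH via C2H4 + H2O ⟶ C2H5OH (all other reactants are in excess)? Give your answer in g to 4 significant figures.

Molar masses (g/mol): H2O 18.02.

n(C2H5OH) = 53.64 mol
n(H2O) = (1/1) × 53.64 = 53.64 mol
mass = 53.64 × 18.02 = 966.6 g

966.6 g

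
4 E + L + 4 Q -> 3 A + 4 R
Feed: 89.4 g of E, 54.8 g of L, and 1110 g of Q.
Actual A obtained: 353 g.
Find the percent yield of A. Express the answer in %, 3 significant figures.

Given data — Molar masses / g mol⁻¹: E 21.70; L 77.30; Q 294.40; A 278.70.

n(E) = 89.40 / 21.70 = 4.120 mol
n(L) = 54.80 / 77.30 = 0.7089 mol
n(Q) = 1110 / 294.40 = 3.770 mol
n/ν for E = 4.120/4 = 1.030
n/ν for L = 0.7089/1 = 0.7089
n/ν for Q = 3.770/4 = 0.9425
Smallest n/ν is L → limiting reagent.
theoretical n(A) = (3/1) × 0.7089 = 2.127 mol → 592.8 g
% yield = 353 / 592.8 × 100 = 59.55 %

59.6 %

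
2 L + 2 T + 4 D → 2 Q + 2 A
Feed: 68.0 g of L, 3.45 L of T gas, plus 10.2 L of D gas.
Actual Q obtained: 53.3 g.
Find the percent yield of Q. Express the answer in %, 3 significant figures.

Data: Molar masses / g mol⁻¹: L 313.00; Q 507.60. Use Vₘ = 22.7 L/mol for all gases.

69.1 %

n(L) = 68.00 / 313.00 = 0.2173 mol
n(T) = 3.450 / 22.7 = 0.1520 mol
n(D) = 10.20 / 22.7 = 0.4493 mol
n/ν for L = 0.2173/2 = 0.1087
n/ν for T = 0.1520/2 = 0.07600
n/ν for D = 0.4493/4 = 0.1123
Smallest n/ν is T → limiting reagent.
theoretical n(Q) = (2/2) × 0.1520 = 0.1520 mol → 77.16 g
% yield = 53.3 / 77.16 × 100 = 69.08 %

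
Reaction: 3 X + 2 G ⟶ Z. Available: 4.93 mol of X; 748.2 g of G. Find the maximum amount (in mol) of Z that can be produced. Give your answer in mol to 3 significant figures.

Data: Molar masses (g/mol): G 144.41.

n(X) = 4.930 mol
n(G) = 748.2 / 144.41 = 5.181 mol
n/ν → X: 1.643, G: 2.591; X is limiting.
n(Z) = (1/3) × 4.930 = 1.643 mol

1.64 mol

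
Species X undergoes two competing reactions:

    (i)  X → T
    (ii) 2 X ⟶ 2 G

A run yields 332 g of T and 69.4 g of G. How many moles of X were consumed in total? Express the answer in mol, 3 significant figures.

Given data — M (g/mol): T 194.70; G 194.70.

2.06 mol

n(T) = 332 / 194.70 = 1.705 mol
n(G) = 69.4 / 194.70 = 0.3564 mol
n(X) via (i) = (1/1)×1.705 = 1.705 mol
n(X) via (ii) = (2/2)×0.3564 = 0.3564 mol
total n(X) = 1.705 + 0.3564 = 2.061 mol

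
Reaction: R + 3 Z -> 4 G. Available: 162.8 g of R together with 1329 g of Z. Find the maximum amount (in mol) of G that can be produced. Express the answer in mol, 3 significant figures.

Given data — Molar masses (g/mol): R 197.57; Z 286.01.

n(R) = 162.8 / 197.57 = 0.8240 mol
n(Z) = 1329 / 286.01 = 4.647 mol
n/ν for R = 0.8240/1 = 0.8240
n/ν for Z = 4.647/3 = 1.549
Smallest n/ν is R → limiting reagent.
n(G) = (4/1) × 0.8240 = 3.296 mol

3.30 mol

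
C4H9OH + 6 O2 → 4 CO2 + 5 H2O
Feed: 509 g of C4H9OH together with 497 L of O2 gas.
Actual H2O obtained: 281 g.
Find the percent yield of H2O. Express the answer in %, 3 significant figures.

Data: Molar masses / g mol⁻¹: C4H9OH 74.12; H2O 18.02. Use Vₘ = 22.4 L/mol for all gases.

n(C4H9OH) = 509.0 / 74.12 = 6.867 mol
n(O2) = 497.0 / 22.4 = 22.19 mol
n/ν → C4H9OH: 6.867, O2: 3.698; O2 is limiting.
theoretical n(H2O) = (5/6) × 22.19 = 18.49 mol → 333.2 g
% yield = 281 / 333.2 × 100 = 84.33 %

84.3 %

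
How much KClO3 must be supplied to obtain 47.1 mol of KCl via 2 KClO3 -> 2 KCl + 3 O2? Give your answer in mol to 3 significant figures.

n(KCl) = 47.10 mol
n(KClO3) = (2/2) × 47.10 = 47.10 mol

47.1 mol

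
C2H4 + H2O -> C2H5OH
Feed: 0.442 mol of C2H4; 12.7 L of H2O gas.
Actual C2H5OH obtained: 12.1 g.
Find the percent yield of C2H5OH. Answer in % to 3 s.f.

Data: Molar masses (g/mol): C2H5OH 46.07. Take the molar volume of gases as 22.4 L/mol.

n(C2H4) = 0.4420 mol
n(H2O) = 12.70 / 22.4 = 0.5670 mol
n/ν for C2H4 = 0.4420/1 = 0.4420
n/ν for H2O = 0.5670/1 = 0.5670
Smallest n/ν is C2H4 → limiting reagent.
theoretical n(C2H5OH) = (1/1) × 0.4420 = 0.4420 mol → 20.36 g
% yield = 12.1 / 20.36 × 100 = 59.43 %

59.4 %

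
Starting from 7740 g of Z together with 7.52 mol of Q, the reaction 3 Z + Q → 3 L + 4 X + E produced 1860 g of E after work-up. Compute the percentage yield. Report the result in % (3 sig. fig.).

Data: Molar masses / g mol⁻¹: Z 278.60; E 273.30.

n(Z) = 7740 / 278.60 = 27.78 mol
n(Q) = 7.520 mol
n/ν → Z: 9.260, Q: 7.520; Q is limiting.
theoretical n(E) = (1/1) × 7.520 = 7.520 mol → 2055 g
% yield = 1860 / 2055 × 100 = 90.51 %

90.5 %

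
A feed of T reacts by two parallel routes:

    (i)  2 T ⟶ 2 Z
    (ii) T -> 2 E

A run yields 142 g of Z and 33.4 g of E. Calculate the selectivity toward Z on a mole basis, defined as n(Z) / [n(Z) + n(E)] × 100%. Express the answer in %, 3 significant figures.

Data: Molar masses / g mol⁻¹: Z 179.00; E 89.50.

68.0 %

n(Z) = 142 / 179.00 = 0.7933 mol
n(E) = 33.4 / 89.50 = 0.3732 mol
selectivity = 0.7933/(0.7933+0.3732) × 100 = 68.01 %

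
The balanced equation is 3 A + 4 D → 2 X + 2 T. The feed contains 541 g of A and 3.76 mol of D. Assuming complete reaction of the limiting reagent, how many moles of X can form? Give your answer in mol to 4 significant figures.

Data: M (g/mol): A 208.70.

1.728 mol

n(A) = 541.0 / 208.70 = 2.592 mol
n(D) = 3.760 mol
n/ν for A = 2.592/3 = 0.8640
n/ν for D = 3.760/4 = 0.9400
Smallest n/ν is A → limiting reagent.
n(X) = (2/3) × 2.592 = 1.728 mol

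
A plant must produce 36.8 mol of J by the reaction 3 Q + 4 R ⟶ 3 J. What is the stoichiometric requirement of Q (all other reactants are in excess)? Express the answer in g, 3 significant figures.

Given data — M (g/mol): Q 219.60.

n(J) = 36.80 mol
n(Q) = (3/3) × 36.80 = 36.80 mol
mass = 36.80 × 219.60 = 8081 g

8080 g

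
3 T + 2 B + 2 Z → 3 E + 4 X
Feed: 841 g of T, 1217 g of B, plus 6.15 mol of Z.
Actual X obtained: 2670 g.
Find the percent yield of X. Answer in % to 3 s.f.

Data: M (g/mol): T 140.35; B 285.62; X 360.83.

n(T) = 841.0 / 140.35 = 5.992 mol
n(B) = 1217 / 285.62 = 4.261 mol
n(Z) = 6.150 mol
n/ν → T: 1.997, B: 2.131, Z: 3.075; T is limiting.
theoretical n(X) = (4/3) × 5.992 = 7.989 mol → 2883 g
% yield = 2670 / 2883 × 100 = 92.61 %

92.6 %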